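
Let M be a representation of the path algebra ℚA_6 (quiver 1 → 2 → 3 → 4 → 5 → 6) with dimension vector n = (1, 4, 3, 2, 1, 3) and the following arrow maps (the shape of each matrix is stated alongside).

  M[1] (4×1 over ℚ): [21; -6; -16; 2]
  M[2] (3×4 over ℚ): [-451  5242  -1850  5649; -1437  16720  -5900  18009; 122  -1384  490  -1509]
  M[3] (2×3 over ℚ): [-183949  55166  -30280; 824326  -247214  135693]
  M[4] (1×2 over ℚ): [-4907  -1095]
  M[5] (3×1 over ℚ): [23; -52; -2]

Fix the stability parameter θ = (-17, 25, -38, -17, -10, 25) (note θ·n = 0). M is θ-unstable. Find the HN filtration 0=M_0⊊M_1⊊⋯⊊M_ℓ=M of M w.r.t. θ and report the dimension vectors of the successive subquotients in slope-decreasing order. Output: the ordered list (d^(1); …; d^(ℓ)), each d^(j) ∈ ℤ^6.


Interval decomposition of M: I[1,6], I[2,2], I[2,3], I[2,4], I[6,6]^2.
HN type (ℓ=4): μ^(1)=25; μ^(2)=-13/2; μ^(3)=-10; μ^(4)=-17

((0, 1, 0, 0, 0, 3); (0, 1, 1, 0, 0, 0); (0, 2, 2, 2, 1, 0); (1, 0, 0, 0, 0, 0))


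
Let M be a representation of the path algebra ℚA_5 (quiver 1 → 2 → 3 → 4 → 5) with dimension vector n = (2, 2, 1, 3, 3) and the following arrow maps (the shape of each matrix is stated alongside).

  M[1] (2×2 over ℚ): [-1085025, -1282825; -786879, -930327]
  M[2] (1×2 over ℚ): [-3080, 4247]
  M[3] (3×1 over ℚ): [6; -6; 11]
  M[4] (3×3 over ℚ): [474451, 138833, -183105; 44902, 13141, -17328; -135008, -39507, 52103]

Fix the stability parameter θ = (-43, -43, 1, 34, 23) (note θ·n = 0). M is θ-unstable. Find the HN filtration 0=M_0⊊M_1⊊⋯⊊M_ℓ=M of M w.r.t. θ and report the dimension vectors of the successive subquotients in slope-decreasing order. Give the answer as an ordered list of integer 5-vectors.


Barcode: M ≅ I[1,1], I[1,5], I[2,2], I[4,5]^2. HN layers by μ_θ (3 steps, strictly decreasing):
  μ^(1)=57/2; μ^(2)=1; μ^(3)=-43

((0, 0, 0, 3, 3); (0, 0, 1, 0, 0); (2, 2, 0, 0, 0))


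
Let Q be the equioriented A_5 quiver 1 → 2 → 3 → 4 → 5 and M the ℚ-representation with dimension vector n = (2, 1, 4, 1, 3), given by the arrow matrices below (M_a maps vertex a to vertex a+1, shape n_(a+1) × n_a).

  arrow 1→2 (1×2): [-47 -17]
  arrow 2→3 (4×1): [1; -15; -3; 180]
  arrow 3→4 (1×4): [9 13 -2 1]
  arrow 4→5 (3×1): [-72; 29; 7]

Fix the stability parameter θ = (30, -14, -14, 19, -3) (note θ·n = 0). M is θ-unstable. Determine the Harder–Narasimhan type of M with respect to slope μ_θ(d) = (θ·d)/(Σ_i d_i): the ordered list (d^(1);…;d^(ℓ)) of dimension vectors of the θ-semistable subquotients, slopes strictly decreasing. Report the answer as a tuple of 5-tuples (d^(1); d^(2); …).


Barcode: M ≅ I[1,1], I[1,3], I[3,3]^2, I[3,5], I[5,5]^2. HN layers by μ_θ (5 steps, strictly decreasing):
  μ^(1)=30; μ^(2)=8; μ^(3)=2/3; μ^(4)=-3; μ^(5)=-14

((1, 0, 0, 0, 0); (0, 0, 0, 1, 1); (1, 1, 1, 0, 0); (0, 0, 0, 0, 2); (0, 0, 3, 0, 0))


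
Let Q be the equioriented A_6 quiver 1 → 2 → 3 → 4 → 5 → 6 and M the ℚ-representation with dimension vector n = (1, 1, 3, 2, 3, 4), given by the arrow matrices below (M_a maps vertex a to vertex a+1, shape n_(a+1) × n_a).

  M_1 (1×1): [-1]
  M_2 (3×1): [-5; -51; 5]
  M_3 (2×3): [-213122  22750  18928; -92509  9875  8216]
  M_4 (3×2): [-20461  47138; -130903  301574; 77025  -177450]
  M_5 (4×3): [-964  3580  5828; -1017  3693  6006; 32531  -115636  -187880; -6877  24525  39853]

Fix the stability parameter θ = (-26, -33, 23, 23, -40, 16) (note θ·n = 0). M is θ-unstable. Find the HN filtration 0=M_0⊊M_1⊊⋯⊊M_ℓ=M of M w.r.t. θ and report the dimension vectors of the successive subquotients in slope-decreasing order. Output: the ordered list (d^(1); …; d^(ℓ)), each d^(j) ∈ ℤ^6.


Interval decomposition of M: I[1,3], I[3,3], I[3,4], I[4,6], I[5,6]^2, I[6,6].
HN type (ℓ=5): μ^(1)=23; μ^(2)=16; μ^(3)=-17/2; μ^(4)=-59/2; μ^(5)=-40

((0, 0, 3, 1, 0, 0); (0, 0, 0, 0, 0, 4); (0, 0, 0, 1, 1, 0); (1, 1, 0, 0, 0, 0); (0, 0, 0, 0, 2, 0))


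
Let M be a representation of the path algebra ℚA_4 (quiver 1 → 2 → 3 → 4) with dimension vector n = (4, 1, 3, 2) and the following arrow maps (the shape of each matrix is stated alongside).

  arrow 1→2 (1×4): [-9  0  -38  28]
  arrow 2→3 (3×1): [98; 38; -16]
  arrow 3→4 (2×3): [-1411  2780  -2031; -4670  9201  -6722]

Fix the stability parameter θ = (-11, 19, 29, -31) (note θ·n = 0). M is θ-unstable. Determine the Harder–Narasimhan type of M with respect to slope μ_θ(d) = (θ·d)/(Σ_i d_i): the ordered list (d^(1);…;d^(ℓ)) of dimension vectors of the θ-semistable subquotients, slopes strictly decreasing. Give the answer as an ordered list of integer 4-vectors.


Interval decomposition of M: I[1,1]^3, I[1,4], I[3,3], I[3,4].
HN type (ℓ=4): μ^(1)=29; μ^(2)=17/3; μ^(3)=-1; μ^(4)=-11

((0, 0, 1, 0); (0, 1, 1, 1); (0, 0, 1, 1); (4, 0, 0, 0))


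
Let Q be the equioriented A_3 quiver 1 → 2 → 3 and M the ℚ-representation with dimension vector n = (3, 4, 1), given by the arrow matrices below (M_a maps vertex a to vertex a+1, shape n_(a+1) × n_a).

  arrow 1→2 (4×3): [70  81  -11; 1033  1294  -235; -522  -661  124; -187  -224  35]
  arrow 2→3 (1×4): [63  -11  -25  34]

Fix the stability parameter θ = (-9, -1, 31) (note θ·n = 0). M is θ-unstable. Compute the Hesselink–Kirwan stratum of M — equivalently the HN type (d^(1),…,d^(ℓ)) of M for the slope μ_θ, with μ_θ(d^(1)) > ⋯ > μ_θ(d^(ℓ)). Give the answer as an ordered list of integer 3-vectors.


Interval decomposition of M: I[1,2]^2, I[1,3], I[2,2].
HN type (ℓ=3): μ^(1)=31; μ^(2)=-1; μ^(3)=-9

((0, 0, 1); (0, 4, 0); (3, 0, 0))


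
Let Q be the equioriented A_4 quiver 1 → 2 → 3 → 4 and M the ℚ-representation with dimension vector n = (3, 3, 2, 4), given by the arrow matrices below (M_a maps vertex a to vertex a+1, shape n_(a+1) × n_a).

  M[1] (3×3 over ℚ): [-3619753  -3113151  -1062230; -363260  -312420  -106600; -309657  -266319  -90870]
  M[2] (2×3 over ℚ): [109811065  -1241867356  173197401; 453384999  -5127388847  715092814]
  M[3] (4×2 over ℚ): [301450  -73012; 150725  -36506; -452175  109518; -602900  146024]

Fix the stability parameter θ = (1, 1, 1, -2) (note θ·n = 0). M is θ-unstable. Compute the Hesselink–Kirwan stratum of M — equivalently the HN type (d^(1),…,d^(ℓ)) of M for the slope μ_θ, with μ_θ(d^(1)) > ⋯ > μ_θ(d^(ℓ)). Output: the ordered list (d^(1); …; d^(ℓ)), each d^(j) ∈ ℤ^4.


Barcode: M ≅ I[1,1]^2, I[1,3], I[2,2], I[2,4], I[4,4]^3. HN layers by μ_θ (3 steps, strictly decreasing):
  μ^(1)=1; μ^(2)=0; μ^(3)=-2

((3, 2, 1, 0); (0, 1, 1, 1); (0, 0, 0, 3))


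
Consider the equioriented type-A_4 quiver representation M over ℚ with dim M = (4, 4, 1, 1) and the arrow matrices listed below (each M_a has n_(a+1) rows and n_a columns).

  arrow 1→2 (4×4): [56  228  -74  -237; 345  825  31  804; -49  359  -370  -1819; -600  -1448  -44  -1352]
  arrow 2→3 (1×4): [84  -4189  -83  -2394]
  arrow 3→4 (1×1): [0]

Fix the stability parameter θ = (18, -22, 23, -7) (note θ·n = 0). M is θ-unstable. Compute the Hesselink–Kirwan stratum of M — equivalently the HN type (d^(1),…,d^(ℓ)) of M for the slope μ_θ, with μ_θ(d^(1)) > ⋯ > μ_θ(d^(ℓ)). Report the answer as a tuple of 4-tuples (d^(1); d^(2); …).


Via rank(M_{q-1}∘⋯∘M_p): M ≅ I[1,1], I[1,2]^2, I[1,3], I[2,2], I[4,4].
μ_θ-semistable layers: μ^(1)=23; μ^(2)=18; μ^(3)=-2; μ^(4)=-7; μ^(5)=-22

((0, 0, 1, 0); (1, 0, 0, 0); (3, 3, 0, 0); (0, 0, 0, 1); (0, 1, 0, 0))


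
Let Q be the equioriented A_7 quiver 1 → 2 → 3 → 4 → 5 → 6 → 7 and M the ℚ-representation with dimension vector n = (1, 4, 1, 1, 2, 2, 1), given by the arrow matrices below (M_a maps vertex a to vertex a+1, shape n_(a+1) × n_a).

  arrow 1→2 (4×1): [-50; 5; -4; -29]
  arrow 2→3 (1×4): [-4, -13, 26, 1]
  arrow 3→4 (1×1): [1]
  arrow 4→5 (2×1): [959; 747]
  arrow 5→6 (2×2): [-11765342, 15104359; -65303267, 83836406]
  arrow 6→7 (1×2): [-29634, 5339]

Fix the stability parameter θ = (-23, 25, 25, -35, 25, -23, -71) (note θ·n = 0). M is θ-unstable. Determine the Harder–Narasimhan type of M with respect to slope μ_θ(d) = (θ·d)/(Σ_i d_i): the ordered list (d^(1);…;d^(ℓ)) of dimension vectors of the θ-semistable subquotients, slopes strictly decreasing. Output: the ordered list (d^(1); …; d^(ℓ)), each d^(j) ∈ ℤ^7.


Via rank(M_{q-1}∘⋯∘M_p): M ≅ I[1,7], I[2,2]^3, I[5,6].
μ_θ-semistable layers: μ^(1)=25; μ^(2)=1; μ^(3)=-9; μ^(4)=-23

((0, 3, 0, 0, 0, 0, 0); (0, 0, 0, 0, 1, 1, 0); (0, 1, 1, 1, 1, 1, 1); (1, 0, 0, 0, 0, 0, 0))


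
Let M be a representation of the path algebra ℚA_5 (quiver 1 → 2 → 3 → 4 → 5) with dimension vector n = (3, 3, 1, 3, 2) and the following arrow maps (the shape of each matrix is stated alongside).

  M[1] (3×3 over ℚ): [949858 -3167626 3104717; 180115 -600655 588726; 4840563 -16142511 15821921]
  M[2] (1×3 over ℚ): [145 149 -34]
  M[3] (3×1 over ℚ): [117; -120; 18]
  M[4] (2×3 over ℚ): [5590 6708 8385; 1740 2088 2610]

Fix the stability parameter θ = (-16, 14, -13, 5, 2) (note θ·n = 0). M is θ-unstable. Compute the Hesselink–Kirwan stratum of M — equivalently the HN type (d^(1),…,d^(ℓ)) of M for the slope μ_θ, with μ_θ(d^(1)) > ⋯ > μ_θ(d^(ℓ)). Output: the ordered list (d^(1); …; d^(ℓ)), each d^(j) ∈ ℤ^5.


Via rank(M_{q-1}∘⋯∘M_p): M ≅ I[1,1], I[1,2], I[1,4], I[2,2], I[4,4], I[4,5], I[5,5].
μ_θ-semistable layers: μ^(1)=14; μ^(2)=5; μ^(3)=7/2; μ^(4)=2; μ^(5)=1/2; μ^(6)=-16

((0, 2, 0, 0, 0); (0, 0, 0, 2, 0); (0, 0, 0, 1, 1); (0, 0, 0, 0, 1); (0, 1, 1, 0, 0); (3, 0, 0, 0, 0))


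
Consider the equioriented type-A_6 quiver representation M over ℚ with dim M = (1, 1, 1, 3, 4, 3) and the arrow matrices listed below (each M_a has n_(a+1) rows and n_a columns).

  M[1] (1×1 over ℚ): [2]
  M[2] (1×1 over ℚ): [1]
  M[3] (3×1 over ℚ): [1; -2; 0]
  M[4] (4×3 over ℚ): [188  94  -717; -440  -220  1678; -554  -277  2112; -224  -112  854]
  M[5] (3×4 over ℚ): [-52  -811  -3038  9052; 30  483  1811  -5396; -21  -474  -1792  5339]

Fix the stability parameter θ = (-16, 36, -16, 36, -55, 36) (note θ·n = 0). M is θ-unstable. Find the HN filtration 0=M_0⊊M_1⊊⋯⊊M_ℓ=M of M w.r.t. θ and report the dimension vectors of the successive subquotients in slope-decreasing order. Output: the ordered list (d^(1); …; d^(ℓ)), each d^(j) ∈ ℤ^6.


Via rank(M_{q-1}∘⋯∘M_p): M ≅ I[1,4], I[4,6]^2, I[5,5], I[5,6].
μ_θ-semistable layers: μ^(1)=36; μ^(2)=10; μ^(3)=-19/2; μ^(4)=-16; μ^(5)=-55

((0, 0, 0, 1, 0, 3); (0, 1, 1, 0, 0, 0); (0, 0, 0, 2, 2, 0); (1, 0, 0, 0, 0, 0); (0, 0, 0, 0, 2, 0))


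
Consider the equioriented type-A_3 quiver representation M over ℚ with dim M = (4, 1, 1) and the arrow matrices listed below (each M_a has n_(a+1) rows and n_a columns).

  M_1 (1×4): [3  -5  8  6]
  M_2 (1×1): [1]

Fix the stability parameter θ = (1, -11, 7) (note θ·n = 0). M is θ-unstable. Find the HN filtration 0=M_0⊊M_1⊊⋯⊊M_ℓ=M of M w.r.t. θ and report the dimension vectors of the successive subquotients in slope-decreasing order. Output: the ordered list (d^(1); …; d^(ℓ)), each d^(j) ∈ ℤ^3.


Barcode: M ≅ I[1,1]^3, I[1,3]. HN layers by μ_θ (3 steps, strictly decreasing):
  μ^(1)=7; μ^(2)=1; μ^(3)=-5

((0, 0, 1); (3, 0, 0); (1, 1, 0))


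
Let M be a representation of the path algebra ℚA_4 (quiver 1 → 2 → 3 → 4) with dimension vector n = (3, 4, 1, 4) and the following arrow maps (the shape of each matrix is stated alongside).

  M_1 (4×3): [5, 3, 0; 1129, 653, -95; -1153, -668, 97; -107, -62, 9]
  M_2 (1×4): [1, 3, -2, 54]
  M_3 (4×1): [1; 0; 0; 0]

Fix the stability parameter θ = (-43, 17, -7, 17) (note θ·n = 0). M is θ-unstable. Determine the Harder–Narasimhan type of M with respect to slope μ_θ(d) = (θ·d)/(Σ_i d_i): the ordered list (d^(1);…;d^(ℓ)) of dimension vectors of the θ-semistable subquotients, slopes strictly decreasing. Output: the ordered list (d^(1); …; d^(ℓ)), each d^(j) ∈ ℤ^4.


Barcode: M ≅ I[1,2]^2, I[1,4], I[2,2], I[4,4]^3. HN layers by μ_θ (3 steps, strictly decreasing):
  μ^(1)=17; μ^(2)=5; μ^(3)=-43

((0, 3, 0, 4); (0, 1, 1, 0); (3, 0, 0, 0))


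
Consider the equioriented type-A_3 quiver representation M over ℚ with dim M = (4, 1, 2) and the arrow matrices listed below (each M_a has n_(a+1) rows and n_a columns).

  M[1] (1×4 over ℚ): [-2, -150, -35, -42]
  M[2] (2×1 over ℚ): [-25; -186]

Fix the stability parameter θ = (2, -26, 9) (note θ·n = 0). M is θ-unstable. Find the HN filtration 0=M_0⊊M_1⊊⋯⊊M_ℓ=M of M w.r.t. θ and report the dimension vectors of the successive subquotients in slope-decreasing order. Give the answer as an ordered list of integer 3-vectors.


Via rank(M_{q-1}∘⋯∘M_p): M ≅ I[1,1]^3, I[1,3], I[3,3].
μ_θ-semistable layers: μ^(1)=9; μ^(2)=2; μ^(3)=-12

((0, 0, 2); (3, 0, 0); (1, 1, 0))


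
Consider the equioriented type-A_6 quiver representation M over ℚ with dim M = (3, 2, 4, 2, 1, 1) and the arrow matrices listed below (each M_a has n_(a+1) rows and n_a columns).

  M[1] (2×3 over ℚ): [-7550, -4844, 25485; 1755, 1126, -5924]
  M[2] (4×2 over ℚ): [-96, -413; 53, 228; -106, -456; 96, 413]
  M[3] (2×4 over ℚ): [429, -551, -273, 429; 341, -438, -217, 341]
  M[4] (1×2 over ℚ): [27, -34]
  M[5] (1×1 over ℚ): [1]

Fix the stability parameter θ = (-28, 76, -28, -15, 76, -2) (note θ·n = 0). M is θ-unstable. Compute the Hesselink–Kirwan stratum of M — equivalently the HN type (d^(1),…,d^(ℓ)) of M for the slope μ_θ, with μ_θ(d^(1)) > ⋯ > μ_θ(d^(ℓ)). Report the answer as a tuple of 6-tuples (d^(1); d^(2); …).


Interval decomposition of M: I[1,1], I[1,3], I[1,6], I[3,3], I[3,4].
HN type (ℓ=5): μ^(1)=37; μ^(2)=24; μ^(3)=11; μ^(4)=-15; μ^(5)=-28

((0, 0, 0, 0, 1, 1); (0, 1, 1, 0, 0, 0); (0, 1, 1, 1, 0, 0); (0, 0, 0, 1, 0, 0); (3, 0, 2, 0, 0, 0))


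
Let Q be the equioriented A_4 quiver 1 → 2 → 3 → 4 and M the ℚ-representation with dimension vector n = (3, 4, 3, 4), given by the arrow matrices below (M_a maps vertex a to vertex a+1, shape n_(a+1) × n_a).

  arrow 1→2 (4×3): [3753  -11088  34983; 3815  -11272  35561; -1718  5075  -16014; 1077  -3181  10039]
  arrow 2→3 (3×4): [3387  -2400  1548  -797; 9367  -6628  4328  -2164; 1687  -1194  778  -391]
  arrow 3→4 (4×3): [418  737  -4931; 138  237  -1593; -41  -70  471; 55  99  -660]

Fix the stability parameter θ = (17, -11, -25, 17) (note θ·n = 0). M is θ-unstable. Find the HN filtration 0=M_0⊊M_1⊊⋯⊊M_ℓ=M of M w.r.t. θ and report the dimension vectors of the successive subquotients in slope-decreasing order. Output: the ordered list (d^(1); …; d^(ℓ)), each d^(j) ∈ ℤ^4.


Barcode: M ≅ I[1,1], I[1,4]^2, I[2,2], I[2,4], I[4,4]. HN layers by μ_θ (4 steps, strictly decreasing):
  μ^(1)=17; μ^(2)=-19/3; μ^(3)=-11; μ^(4)=-18

((1, 0, 0, 4); (2, 2, 2, 0); (0, 1, 0, 0); (0, 1, 1, 0))


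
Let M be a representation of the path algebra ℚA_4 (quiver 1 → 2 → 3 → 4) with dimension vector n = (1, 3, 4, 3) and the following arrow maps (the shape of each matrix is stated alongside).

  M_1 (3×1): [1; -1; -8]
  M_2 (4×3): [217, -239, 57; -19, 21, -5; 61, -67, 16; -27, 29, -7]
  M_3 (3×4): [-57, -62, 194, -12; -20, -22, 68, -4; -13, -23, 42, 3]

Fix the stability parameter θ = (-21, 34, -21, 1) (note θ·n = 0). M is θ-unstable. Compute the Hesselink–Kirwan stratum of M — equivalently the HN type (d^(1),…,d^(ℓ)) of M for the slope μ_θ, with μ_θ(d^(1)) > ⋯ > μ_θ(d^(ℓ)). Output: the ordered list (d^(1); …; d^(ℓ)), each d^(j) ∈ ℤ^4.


Via rank(M_{q-1}∘⋯∘M_p): M ≅ I[1,2], I[2,4]^2, I[3,3], I[3,4].
μ_θ-semistable layers: μ^(1)=34; μ^(2)=14/3; μ^(3)=1; μ^(4)=-21

((0, 1, 0, 0); (0, 2, 2, 2); (0, 0, 0, 1); (1, 0, 2, 0))


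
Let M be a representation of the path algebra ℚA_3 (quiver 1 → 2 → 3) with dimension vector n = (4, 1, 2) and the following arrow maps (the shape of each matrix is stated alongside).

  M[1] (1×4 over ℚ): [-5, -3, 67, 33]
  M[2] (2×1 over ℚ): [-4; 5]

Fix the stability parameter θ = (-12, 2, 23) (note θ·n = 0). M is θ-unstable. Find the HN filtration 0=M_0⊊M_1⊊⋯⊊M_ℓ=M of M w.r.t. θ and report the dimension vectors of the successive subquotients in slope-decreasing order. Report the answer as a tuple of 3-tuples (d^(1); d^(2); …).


Via rank(M_{q-1}∘⋯∘M_p): M ≅ I[1,1]^3, I[1,3], I[3,3].
μ_θ-semistable layers: μ^(1)=23; μ^(2)=2; μ^(3)=-12

((0, 0, 2); (0, 1, 0); (4, 0, 0))


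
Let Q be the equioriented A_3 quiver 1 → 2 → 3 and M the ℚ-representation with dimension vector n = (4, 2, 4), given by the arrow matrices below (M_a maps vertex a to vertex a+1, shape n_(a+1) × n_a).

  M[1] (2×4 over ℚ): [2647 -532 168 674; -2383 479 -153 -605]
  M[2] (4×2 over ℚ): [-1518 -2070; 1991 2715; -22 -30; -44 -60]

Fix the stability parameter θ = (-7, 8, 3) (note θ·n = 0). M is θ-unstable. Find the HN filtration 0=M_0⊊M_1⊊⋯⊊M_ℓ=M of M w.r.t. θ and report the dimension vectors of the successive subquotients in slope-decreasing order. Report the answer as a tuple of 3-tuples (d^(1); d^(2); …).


Interval decomposition of M: I[1,1]^2, I[1,2], I[1,3], I[3,3]^3.
HN type (ℓ=4): μ^(1)=8; μ^(2)=11/2; μ^(3)=3; μ^(4)=-7

((0, 1, 0); (0, 1, 1); (0, 0, 3); (4, 0, 0))


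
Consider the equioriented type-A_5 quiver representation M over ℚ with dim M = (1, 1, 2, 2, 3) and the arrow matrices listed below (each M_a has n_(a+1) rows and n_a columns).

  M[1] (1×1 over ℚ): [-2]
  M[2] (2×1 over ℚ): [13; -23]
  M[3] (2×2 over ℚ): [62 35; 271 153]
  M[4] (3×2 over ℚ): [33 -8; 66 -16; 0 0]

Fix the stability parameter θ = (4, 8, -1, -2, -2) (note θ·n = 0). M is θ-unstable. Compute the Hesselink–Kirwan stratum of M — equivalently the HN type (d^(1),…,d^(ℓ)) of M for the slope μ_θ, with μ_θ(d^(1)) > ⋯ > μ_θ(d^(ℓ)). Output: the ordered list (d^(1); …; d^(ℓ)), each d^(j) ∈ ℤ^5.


Interval decomposition of M: I[1,5], I[3,4], I[5,5]^2.
HN type (ℓ=3): μ^(1)=7/5; μ^(2)=-3/2; μ^(3)=-2

((1, 1, 1, 1, 1); (0, 0, 1, 1, 0); (0, 0, 0, 0, 2))


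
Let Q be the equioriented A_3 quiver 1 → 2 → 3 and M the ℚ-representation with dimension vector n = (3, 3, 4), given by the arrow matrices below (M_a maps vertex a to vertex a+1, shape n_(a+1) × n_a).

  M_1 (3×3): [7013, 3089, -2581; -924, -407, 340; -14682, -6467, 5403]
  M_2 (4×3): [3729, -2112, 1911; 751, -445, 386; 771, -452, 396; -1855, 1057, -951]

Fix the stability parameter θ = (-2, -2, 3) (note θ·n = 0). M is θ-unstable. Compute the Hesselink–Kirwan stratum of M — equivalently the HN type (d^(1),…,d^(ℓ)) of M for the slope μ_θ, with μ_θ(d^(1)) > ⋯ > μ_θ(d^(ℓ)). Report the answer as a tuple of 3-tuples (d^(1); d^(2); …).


Barcode: M ≅ I[1,3]^3, I[3,3]. HN layers by μ_θ (2 steps, strictly decreasing):
  μ^(1)=3; μ^(2)=-2

((0, 0, 4); (3, 3, 0))


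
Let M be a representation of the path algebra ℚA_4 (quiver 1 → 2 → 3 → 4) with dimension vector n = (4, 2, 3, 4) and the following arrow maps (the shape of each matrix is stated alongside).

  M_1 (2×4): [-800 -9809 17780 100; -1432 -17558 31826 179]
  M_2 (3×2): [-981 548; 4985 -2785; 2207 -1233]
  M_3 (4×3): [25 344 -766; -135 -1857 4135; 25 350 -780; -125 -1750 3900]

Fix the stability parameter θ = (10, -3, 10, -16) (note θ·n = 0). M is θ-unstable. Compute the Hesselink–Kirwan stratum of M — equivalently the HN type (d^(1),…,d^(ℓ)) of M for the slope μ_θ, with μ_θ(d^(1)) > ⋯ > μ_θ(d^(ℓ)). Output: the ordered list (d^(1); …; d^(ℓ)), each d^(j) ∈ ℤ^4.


Via rank(M_{q-1}∘⋯∘M_p): M ≅ I[1,1]^2, I[1,3], I[1,4], I[3,4], I[4,4]^2.
μ_θ-semistable layers: μ^(1)=10; μ^(2)=7/2; μ^(3)=1/4; μ^(4)=-3; μ^(5)=-16

((2, 0, 1, 0); (1, 1, 0, 0); (1, 1, 1, 1); (0, 0, 1, 1); (0, 0, 0, 2))


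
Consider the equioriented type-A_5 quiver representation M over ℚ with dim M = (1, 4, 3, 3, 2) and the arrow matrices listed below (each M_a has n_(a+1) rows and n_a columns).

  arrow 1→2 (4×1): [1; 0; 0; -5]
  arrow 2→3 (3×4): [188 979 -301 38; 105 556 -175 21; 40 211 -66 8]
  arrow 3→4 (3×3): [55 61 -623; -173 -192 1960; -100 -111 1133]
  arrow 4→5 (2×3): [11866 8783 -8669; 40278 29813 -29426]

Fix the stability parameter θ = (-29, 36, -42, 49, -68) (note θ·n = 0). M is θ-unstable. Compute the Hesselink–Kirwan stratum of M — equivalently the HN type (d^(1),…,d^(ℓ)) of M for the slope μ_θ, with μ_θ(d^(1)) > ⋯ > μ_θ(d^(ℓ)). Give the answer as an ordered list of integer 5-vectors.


Barcode: M ≅ I[1,5], I[2,2], I[2,3], I[2,5], I[4,4]. HN layers by μ_θ (5 steps, strictly decreasing):
  μ^(1)=49; μ^(2)=36; μ^(3)=-3; μ^(4)=-25/4; μ^(5)=-29

((0, 0, 0, 1, 0); (0, 1, 0, 0, 0); (0, 1, 1, 0, 0); (0, 2, 2, 2, 2); (1, 0, 0, 0, 0))


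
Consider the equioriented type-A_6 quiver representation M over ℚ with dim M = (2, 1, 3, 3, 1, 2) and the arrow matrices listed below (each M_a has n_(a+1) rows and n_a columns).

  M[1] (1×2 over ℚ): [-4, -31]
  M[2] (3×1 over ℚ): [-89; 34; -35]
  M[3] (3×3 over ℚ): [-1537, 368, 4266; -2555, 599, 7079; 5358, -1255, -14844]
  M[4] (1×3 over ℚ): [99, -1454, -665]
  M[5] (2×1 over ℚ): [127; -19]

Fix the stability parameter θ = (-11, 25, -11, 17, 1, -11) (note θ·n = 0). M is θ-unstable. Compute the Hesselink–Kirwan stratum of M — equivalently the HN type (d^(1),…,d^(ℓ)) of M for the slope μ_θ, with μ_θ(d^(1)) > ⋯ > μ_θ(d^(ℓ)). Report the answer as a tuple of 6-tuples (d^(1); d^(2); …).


Barcode: M ≅ I[1,1], I[1,6], I[3,4]^2, I[6,6]. HN layers by μ_θ (3 steps, strictly decreasing):
  μ^(1)=17; μ^(2)=21/5; μ^(3)=-11

((0, 0, 0, 2, 0, 0); (0, 1, 1, 1, 1, 1); (2, 0, 2, 0, 0, 1))


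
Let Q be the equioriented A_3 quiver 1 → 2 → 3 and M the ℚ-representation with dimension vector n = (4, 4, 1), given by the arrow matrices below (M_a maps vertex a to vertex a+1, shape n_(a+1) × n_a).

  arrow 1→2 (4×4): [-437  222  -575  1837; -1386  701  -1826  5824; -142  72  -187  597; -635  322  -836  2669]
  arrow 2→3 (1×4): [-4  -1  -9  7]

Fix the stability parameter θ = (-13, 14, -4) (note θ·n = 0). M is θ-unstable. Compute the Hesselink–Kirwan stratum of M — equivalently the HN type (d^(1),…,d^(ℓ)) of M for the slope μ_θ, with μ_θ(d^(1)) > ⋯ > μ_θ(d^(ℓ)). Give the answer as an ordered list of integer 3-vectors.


Barcode: M ≅ I[1,2]^3, I[1,3]. HN layers by μ_θ (3 steps, strictly decreasing):
  μ^(1)=14; μ^(2)=5; μ^(3)=-13

((0, 3, 0); (0, 1, 1); (4, 0, 0))


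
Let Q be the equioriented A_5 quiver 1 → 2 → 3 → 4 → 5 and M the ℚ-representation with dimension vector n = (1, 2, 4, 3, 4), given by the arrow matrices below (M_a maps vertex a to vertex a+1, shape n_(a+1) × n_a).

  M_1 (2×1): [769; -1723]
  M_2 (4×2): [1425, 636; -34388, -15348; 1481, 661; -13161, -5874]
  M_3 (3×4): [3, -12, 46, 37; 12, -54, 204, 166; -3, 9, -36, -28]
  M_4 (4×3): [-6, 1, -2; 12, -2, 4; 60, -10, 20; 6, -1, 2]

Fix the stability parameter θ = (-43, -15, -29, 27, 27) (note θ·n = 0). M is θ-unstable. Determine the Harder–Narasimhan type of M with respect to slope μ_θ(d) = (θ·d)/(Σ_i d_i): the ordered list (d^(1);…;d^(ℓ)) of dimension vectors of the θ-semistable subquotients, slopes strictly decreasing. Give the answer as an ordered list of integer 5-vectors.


Via rank(M_{q-1}∘⋯∘M_p): M ≅ I[1,4], I[2,3], I[3,3], I[3,4], I[4,5], I[5,5]^3.
μ_θ-semistable layers: μ^(1)=27; μ^(2)=-22; μ^(3)=-29; μ^(4)=-43

((0, 0, 0, 3, 4); (0, 2, 2, 0, 0); (0, 0, 2, 0, 0); (1, 0, 0, 0, 0))


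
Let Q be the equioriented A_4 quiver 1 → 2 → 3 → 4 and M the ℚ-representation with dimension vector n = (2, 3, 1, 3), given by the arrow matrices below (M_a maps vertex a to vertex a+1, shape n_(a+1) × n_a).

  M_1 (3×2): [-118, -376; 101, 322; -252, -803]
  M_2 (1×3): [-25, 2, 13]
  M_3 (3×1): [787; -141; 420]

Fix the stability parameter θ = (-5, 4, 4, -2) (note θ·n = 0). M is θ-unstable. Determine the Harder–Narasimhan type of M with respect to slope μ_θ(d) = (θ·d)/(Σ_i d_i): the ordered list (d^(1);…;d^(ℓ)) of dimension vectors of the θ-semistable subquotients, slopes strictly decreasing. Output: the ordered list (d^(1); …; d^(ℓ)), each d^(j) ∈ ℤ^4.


Interval decomposition of M: I[1,2], I[1,4], I[2,2], I[4,4]^2.
HN type (ℓ=4): μ^(1)=4; μ^(2)=2; μ^(3)=-2; μ^(4)=-5

((0, 2, 0, 0); (0, 1, 1, 1); (0, 0, 0, 2); (2, 0, 0, 0))


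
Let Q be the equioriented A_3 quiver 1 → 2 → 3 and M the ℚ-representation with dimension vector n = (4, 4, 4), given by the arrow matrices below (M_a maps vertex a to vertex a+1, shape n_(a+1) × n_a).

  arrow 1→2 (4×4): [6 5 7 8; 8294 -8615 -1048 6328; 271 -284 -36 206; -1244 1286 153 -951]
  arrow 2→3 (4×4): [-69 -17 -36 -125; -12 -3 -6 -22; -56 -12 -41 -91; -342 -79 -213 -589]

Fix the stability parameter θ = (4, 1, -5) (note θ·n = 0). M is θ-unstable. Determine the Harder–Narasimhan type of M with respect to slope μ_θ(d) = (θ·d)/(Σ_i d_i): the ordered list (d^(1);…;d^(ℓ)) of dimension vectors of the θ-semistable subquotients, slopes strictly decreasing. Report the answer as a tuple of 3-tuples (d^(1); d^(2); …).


Barcode: M ≅ I[1,2], I[1,3]^3, I[3,3]. HN layers by μ_θ (3 steps, strictly decreasing):
  μ^(1)=5/2; μ^(2)=0; μ^(3)=-5

((1, 1, 0); (3, 3, 3); (0, 0, 1))


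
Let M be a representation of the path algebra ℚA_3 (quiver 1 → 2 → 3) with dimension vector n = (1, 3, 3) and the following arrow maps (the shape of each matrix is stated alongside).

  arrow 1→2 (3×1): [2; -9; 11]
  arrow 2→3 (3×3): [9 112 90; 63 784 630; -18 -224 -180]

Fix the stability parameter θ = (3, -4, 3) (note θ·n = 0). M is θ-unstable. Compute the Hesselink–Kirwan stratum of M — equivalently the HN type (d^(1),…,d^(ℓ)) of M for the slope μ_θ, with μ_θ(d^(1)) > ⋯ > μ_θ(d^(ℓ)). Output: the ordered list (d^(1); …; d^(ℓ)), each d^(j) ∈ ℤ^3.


Interval decomposition of M: I[1,2], I[2,2], I[2,3], I[3,3]^2.
HN type (ℓ=3): μ^(1)=3; μ^(2)=-1/2; μ^(3)=-4

((0, 0, 3); (1, 1, 0); (0, 2, 0))


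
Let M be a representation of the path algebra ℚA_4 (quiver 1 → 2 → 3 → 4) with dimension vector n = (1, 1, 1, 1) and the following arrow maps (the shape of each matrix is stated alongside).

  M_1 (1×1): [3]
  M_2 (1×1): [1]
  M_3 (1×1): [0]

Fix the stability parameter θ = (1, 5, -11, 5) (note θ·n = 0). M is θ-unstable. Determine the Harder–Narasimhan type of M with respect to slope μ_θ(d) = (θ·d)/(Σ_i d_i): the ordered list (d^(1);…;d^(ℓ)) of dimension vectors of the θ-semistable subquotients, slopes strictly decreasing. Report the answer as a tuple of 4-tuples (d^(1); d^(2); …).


Interval decomposition of M: I[1,3], I[4,4].
HN type (ℓ=2): μ^(1)=5; μ^(2)=-5/3

((0, 0, 0, 1); (1, 1, 1, 0))


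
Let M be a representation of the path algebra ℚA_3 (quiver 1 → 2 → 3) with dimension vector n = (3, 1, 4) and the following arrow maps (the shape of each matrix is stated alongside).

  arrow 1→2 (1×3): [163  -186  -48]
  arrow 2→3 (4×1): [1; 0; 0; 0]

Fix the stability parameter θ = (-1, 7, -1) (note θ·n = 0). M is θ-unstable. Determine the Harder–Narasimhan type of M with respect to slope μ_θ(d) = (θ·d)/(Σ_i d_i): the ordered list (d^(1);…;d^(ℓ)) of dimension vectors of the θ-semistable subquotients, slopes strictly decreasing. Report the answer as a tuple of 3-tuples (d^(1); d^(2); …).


Via rank(M_{q-1}∘⋯∘M_p): M ≅ I[1,1]^2, I[1,3], I[3,3]^3.
μ_θ-semistable layers: μ^(1)=3; μ^(2)=-1

((0, 1, 1); (3, 0, 3))


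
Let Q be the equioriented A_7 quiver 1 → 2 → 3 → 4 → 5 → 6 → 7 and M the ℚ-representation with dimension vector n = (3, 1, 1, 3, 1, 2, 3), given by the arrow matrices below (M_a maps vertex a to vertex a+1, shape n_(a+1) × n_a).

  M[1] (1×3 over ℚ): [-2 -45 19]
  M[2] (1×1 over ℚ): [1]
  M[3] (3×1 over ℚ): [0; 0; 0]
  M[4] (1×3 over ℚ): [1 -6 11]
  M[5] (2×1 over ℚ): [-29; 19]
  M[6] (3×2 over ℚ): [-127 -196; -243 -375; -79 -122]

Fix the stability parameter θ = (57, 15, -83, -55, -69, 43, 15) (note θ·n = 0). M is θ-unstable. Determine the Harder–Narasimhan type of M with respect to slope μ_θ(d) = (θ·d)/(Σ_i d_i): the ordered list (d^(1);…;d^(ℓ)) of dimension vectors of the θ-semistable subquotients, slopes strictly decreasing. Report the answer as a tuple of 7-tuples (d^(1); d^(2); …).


Barcode: M ≅ I[1,1]^2, I[1,3], I[4,4]^2, I[4,7], I[6,7], I[7,7]. HN layers by μ_θ (6 steps, strictly decreasing):
  μ^(1)=57; μ^(2)=29; μ^(3)=15; μ^(4)=-11/3; μ^(5)=-55; μ^(6)=-62

((2, 0, 0, 0, 0, 0, 0); (0, 0, 0, 0, 0, 2, 2); (0, 0, 0, 0, 0, 0, 1); (1, 1, 1, 0, 0, 0, 0); (0, 0, 0, 2, 0, 0, 0); (0, 0, 0, 1, 1, 0, 0))


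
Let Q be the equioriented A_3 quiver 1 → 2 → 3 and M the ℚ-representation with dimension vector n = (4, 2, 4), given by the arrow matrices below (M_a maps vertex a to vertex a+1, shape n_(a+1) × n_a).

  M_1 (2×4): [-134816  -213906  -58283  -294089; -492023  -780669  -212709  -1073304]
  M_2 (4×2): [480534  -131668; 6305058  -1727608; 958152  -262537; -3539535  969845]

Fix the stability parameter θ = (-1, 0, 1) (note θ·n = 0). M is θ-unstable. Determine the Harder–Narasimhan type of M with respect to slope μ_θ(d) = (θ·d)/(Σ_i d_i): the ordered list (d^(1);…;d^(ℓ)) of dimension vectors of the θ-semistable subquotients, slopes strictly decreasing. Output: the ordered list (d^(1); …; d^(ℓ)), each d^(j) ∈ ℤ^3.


Interval decomposition of M: I[1,1]^2, I[1,3]^2, I[3,3]^2.
HN type (ℓ=3): μ^(1)=1; μ^(2)=0; μ^(3)=-1

((0, 0, 4); (0, 2, 0); (4, 0, 0))


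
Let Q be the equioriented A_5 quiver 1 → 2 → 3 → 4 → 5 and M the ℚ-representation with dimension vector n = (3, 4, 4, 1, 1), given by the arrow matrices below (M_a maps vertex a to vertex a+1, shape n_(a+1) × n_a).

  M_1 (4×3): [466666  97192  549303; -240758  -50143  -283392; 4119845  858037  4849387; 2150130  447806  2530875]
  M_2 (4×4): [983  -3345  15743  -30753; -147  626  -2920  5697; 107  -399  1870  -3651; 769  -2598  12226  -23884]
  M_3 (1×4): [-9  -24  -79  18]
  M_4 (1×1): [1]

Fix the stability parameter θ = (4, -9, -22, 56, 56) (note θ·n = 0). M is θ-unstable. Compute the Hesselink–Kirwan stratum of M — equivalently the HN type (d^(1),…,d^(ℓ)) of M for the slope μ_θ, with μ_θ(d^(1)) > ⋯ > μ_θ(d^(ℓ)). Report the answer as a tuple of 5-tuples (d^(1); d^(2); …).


Interval decomposition of M: I[1,3]^2, I[1,5], I[2,3].
HN type (ℓ=3): μ^(1)=56; μ^(2)=-9; μ^(3)=-31/2

((0, 0, 0, 1, 1); (3, 3, 3, 0, 0); (0, 1, 1, 0, 0))


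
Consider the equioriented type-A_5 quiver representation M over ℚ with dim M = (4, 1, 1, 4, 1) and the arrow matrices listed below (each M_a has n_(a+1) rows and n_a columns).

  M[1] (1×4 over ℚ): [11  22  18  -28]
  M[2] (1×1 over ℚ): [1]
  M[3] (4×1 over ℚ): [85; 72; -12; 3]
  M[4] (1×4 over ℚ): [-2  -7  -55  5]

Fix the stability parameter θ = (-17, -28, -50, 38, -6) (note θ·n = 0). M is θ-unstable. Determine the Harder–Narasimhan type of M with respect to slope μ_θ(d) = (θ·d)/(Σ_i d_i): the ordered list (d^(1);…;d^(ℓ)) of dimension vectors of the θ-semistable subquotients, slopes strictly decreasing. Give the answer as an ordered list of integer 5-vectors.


Barcode: M ≅ I[1,1]^3, I[1,5], I[4,4]^3. HN layers by μ_θ (4 steps, strictly decreasing):
  μ^(1)=38; μ^(2)=16; μ^(3)=-17; μ^(4)=-95/3

((0, 0, 0, 3, 0); (0, 0, 0, 1, 1); (3, 0, 0, 0, 0); (1, 1, 1, 0, 0))


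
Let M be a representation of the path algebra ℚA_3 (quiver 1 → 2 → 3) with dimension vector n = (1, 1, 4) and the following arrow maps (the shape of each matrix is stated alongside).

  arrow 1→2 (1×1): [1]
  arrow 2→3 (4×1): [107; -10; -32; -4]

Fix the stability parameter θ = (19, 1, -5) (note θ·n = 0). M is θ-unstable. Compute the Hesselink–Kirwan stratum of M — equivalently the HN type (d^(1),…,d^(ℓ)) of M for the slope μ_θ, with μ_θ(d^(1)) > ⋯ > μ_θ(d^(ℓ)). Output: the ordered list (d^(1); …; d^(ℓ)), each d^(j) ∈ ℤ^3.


Barcode: M ≅ I[1,3], I[3,3]^3. HN layers by μ_θ (2 steps, strictly decreasing):
  μ^(1)=5; μ^(2)=-5

((1, 1, 1); (0, 0, 3))


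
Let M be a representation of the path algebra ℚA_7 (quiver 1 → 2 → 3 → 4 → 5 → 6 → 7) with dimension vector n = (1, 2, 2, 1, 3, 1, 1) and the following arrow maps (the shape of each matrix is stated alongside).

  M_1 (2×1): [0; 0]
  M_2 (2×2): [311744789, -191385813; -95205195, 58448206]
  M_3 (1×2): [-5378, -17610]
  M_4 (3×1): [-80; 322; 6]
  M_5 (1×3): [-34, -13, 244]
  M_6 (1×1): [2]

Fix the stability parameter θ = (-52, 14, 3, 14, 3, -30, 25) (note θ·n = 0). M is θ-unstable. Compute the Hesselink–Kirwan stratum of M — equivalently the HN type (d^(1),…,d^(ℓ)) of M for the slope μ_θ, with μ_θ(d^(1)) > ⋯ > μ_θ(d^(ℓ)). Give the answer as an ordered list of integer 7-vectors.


Barcode: M ≅ I[1,1], I[2,3], I[2,7], I[5,5]^2. HN layers by μ_θ (5 steps, strictly decreasing):
  μ^(1)=25; μ^(2)=17/2; μ^(3)=3; μ^(4)=4/5; μ^(5)=-52

((0, 0, 0, 0, 0, 0, 1); (0, 1, 1, 0, 0, 0, 0); (0, 0, 0, 0, 2, 0, 0); (0, 1, 1, 1, 1, 1, 0); (1, 0, 0, 0, 0, 0, 0))


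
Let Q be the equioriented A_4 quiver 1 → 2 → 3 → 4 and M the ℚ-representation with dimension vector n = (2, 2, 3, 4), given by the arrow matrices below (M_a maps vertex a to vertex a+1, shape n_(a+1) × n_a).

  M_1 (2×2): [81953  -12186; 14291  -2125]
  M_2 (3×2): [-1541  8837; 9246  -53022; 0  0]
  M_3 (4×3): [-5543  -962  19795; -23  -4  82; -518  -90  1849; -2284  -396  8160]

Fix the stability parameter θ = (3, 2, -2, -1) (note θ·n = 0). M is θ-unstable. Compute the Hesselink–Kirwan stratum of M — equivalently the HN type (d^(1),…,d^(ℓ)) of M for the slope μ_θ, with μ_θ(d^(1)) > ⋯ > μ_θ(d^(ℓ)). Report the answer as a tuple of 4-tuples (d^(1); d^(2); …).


Barcode: M ≅ I[1,2], I[1,4], I[3,4]^2, I[4,4]. HN layers by μ_θ (4 steps, strictly decreasing):
  μ^(1)=5/2; μ^(2)=1/2; μ^(3)=-1; μ^(4)=-2

((1, 1, 0, 0); (1, 1, 1, 1); (0, 0, 0, 3); (0, 0, 2, 0))


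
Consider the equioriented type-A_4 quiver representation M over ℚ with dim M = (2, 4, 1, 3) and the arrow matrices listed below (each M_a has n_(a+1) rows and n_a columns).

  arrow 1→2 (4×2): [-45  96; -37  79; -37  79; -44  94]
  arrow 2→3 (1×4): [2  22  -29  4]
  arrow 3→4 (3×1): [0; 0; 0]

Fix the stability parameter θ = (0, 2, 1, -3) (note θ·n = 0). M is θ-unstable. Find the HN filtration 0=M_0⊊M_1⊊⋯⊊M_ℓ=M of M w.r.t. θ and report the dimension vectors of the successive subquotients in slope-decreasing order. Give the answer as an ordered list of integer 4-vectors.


Barcode: M ≅ I[1,2], I[1,3], I[2,2]^2, I[4,4]^3. HN layers by μ_θ (4 steps, strictly decreasing):
  μ^(1)=2; μ^(2)=3/2; μ^(3)=0; μ^(4)=-3

((0, 3, 0, 0); (0, 1, 1, 0); (2, 0, 0, 0); (0, 0, 0, 3))


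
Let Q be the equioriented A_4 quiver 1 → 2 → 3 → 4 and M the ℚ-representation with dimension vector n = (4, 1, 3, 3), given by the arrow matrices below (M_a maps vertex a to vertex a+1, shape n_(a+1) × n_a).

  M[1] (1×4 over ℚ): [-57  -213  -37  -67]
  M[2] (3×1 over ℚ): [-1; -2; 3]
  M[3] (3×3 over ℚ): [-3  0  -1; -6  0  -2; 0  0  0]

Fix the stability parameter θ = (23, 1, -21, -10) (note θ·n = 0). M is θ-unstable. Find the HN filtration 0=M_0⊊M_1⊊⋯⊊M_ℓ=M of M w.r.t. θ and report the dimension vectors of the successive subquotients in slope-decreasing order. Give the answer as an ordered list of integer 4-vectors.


Interval decomposition of M: I[1,1]^3, I[1,3], I[3,3], I[3,4], I[4,4]^2.
HN type (ℓ=4): μ^(1)=23; μ^(2)=1; μ^(3)=-10; μ^(4)=-21

((3, 0, 0, 0); (1, 1, 1, 0); (0, 0, 0, 3); (0, 0, 2, 0))


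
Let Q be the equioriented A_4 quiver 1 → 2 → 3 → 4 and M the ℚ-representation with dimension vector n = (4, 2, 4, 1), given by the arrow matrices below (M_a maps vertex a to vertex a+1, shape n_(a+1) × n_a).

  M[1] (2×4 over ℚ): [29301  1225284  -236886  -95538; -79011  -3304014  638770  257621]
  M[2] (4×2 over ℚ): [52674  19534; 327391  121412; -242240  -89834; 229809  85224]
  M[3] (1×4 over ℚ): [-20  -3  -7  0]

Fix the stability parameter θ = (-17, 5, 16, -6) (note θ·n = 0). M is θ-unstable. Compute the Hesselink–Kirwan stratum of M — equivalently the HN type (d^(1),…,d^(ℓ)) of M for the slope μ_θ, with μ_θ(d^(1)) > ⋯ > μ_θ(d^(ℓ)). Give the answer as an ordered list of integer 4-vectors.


Interval decomposition of M: I[1,1]^2, I[1,3], I[1,4], I[3,3]^2.
HN type (ℓ=3): μ^(1)=16; μ^(2)=5; μ^(3)=-17

((0, 0, 3, 0); (0, 2, 1, 1); (4, 0, 0, 0))


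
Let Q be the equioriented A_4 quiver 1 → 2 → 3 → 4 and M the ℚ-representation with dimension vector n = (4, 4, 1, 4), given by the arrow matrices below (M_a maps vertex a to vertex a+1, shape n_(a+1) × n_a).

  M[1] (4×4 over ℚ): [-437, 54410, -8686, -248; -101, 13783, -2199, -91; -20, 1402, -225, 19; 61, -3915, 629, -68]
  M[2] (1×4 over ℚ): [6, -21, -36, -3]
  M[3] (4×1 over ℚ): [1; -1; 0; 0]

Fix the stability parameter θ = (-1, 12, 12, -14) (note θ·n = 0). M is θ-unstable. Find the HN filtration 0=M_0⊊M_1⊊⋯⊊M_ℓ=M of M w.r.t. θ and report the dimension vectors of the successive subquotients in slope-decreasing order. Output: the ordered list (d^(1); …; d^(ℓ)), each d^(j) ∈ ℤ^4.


Via rank(M_{q-1}∘⋯∘M_p): M ≅ I[1,2]^3, I[1,4], I[4,4]^3.
μ_θ-semistable layers: μ^(1)=12; μ^(2)=10/3; μ^(3)=-1; μ^(4)=-14

((0, 3, 0, 0); (0, 1, 1, 1); (4, 0, 0, 0); (0, 0, 0, 3))


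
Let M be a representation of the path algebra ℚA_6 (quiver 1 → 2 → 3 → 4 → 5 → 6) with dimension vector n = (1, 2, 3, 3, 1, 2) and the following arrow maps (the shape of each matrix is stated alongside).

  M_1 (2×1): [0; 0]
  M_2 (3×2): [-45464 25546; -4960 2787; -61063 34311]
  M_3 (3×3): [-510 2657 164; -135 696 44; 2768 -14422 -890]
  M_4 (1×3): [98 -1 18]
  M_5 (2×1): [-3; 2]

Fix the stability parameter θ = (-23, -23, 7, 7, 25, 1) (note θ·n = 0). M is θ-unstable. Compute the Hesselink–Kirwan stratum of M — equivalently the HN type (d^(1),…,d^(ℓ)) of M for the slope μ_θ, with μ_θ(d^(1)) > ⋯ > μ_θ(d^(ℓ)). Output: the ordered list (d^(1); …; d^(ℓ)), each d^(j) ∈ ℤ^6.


Barcode: M ≅ I[1,1], I[2,4]^2, I[3,6], I[6,6]. HN layers by μ_θ (4 steps, strictly decreasing):
  μ^(1)=13; μ^(2)=7; μ^(3)=1; μ^(4)=-23

((0, 0, 0, 0, 1, 1); (0, 0, 3, 3, 0, 0); (0, 0, 0, 0, 0, 1); (1, 2, 0, 0, 0, 0))


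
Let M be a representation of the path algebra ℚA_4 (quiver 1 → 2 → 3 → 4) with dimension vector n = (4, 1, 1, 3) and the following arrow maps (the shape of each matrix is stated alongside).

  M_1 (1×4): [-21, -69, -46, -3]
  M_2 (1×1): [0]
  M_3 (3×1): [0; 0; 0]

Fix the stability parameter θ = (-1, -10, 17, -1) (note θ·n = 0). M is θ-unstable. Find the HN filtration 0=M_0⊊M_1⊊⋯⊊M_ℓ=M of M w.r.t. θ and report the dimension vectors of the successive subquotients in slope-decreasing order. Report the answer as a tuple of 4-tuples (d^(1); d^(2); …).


Via rank(M_{q-1}∘⋯∘M_p): M ≅ I[1,1]^3, I[1,2], I[3,3], I[4,4]^3.
μ_θ-semistable layers: μ^(1)=17; μ^(2)=-1; μ^(3)=-11/2

((0, 0, 1, 0); (3, 0, 0, 3); (1, 1, 0, 0))


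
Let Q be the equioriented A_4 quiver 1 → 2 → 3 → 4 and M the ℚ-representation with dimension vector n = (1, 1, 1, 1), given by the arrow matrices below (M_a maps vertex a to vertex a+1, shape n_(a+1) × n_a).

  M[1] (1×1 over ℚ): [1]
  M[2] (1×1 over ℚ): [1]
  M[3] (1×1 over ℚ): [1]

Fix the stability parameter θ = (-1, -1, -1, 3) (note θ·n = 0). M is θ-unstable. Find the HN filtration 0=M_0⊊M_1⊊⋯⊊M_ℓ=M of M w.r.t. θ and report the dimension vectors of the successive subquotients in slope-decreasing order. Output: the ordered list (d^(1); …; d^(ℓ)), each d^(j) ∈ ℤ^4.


Via rank(M_{q-1}∘⋯∘M_p): M ≅ I[1,4].
μ_θ-semistable layers: μ^(1)=3; μ^(2)=-1

((0, 0, 0, 1); (1, 1, 1, 0))
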